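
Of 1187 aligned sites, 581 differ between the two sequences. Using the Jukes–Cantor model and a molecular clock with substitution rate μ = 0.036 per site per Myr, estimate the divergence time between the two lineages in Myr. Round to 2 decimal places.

11.01

p = 581/1187 ≈ 0.489469.
d = −(3/4) ln(1 − 4p/3) = −0.75 ln(1 − 0.652625) = −0.75 ln(0.347375)
  = −0.75 × (-1.057350) = 0.793013 substitutions/site.
Under a molecular clock d = 2μt, so t = d/(2μ) = 0.793013 / (2 × 0.036) = 11.01 Myr.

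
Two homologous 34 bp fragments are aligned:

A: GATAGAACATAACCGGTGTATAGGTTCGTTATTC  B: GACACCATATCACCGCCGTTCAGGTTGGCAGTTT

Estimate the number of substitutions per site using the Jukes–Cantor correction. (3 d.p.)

0.597

The sequences differ at 14 of 34 sites, so p = 14/34 ≈ 0.411765.
d = −(3/4) ln(1 − 4p/3) = −0.75 ln(1 − 0.54902) = −0.75 ln(0.45098)
  = −0.75 × (-0.796332) = 0.597249 substitutions/site.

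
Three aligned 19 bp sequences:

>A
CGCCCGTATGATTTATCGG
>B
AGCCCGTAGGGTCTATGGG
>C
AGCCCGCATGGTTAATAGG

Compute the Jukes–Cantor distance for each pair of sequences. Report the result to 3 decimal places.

A–B: 5/19 sites differ → p ≈ 0.263158, d = −0.75 ln(1 − 0.350877) = 0.324100 ≈ 0.324.
A–C: 5/19 sites differ → p ≈ 0.263158, d = −0.75 ln(1 − 0.350877) = 0.324100 ≈ 0.324.
B–C: 5/19 sites differ → p ≈ 0.263158, d = −0.75 ln(1 − 0.350877) = 0.324100 ≈ 0.324.

d(A,B) = 0.324, d(A,C) = 0.324, d(B,C) = 0.324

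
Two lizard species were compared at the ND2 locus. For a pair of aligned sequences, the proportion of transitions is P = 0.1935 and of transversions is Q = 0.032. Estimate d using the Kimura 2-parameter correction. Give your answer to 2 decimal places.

0.29

Under the Kimura two-parameter model, d = −½ ln(1 − 2P − Q) − ¼ ln(1 − 2Q).
1 − 2P − Q = 0.581, giving −½ ln(0.581) = 0.271502.
1 − 2Q = 0.936, giving −¼ ln(0.936) = 0.016535.
d = 0.271502 + 0.016535 = 0.288037.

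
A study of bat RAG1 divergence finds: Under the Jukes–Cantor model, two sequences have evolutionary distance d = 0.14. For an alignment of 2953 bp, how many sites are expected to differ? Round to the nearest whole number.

377

Invert JC69: p = (3/4)(1 − e^(−4d/3)) = 0.75 × (1 − e^(-0.186667)) = 0.75 × (1 − 0.829720) = 0.127710.
Expected differing sites = pL ≈ 0.127710 × 2953 = 377.12763 ≈ 377.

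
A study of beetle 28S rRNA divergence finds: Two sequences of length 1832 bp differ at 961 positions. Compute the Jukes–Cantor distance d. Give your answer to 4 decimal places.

0.9015

p = 961/1832 ≈ 0.524563.
d = −(3/4) ln(1 − 4p/3) = −0.75 ln(1 − 0.699417) = −0.75 ln(0.300583)
  = −0.75 × (-1.202031) = 0.901523 substitutions/site.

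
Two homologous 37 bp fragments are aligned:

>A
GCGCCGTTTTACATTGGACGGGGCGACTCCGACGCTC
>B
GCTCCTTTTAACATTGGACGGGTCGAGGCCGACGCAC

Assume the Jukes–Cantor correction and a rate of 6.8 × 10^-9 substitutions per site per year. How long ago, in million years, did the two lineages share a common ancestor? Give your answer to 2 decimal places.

The sequences differ at 7 of 37 sites (3, 6, 10, 23, 27, 28, 36), so p = 7/37 ≈ 0.189189.
d = −(3/4) ln(1 − 4p/3) = −0.75 ln(1 − 0.252252) = −0.75 ln(0.747748)
  = −0.75 × (-0.290689) = 0.218017 substitutions/site.
Under a molecular clock d = 2μt, so t = d/(2μ) = 0.218017 / (2 × 6.8 × 10^-9) = 16.03 million years.

16.03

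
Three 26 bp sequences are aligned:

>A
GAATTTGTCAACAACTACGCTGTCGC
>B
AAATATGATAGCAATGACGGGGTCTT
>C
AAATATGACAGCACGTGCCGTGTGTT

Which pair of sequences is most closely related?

B and C

A–B: 11/26 differ, p = 0.423, d = 0.623.
A–C: 12/26 differ, p = 0.462, d = 0.717.
B–C: 8/26 differ, p = 0.308, d = 0.396.
The smallest distance is between B and C.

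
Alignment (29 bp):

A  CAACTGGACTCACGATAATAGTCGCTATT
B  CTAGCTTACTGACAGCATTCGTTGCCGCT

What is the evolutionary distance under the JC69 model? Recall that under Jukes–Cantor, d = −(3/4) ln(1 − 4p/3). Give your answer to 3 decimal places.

0.878

The sequences differ at 15 of 29 sites, so p = 15/29 ≈ 0.517241.
d = −(3/4) ln(1 − 4p/3) = −0.75 ln(1 − 0.689655) = −0.75 ln(0.310345)
  = −0.75 × (-1.170071) = 0.877553 substitutions/site.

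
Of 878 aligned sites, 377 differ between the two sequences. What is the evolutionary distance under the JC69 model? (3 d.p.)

p = 377/878 ≈ 0.429385.
d = −(3/4) ln(1 − 4p/3) = −0.75 ln(1 − 0.572513) = −0.75 ln(0.427487)
  = −0.75 × (-0.849831) = 0.637373 substitutions/site.

0.637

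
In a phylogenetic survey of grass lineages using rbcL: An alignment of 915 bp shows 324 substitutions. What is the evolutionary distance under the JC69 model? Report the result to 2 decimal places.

p = 324/915 ≈ 0.354098.
d = −(3/4) ln(1 − 4p/3) = −0.75 ln(1 − 0.472131) = −0.75 ln(0.527869)
  = −0.75 × (-0.638907) = 0.479180 substitutions/site.

0.48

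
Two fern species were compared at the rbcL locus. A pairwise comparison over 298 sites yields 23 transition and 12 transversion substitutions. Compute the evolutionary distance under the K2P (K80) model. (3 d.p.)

0.129

P = 23/298 ≈ 0.077181 and Q = 12/298 ≈ 0.040268.
Under the Kimura two-parameter model, d = −½ ln(1 − 2P − Q) − ¼ ln(1 − 2Q).
1 − 2P − Q = 0.80537, giving −½ ln(0.80537) = 0.108227.
1 − 2Q = 0.919464, giving −¼ ln(0.919464) = 0.020991.
d = 0.108227 + 0.020991 = 0.129218.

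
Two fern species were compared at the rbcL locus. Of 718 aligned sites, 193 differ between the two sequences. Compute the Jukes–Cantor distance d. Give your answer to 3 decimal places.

0.333

p = 193/718 ≈ 0.268802.
d = −(3/4) ln(1 − 4p/3) = −0.75 ln(1 − 0.358403) = −0.75 ln(0.641597)
  = −0.75 × (-0.443795) = 0.332846 substitutions/site.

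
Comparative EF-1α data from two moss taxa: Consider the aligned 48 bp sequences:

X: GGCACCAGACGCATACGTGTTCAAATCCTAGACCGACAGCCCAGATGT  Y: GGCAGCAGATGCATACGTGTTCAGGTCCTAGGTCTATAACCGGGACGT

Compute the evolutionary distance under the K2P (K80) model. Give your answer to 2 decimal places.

Of 48 sites, 9 differences are transitions and 3 are transversions, so P = 9/48 = 0.1875 and Q = 3/48 = 0.0625.
Under the Kimura two-parameter model, d = −½ ln(1 − 2P − Q) − ¼ ln(1 − 2Q).
1 − 2P − Q = 0.5625, giving −½ ln(0.5625) = 0.287682.
1 − 2Q = 0.875, giving −¼ ln(0.875) = 0.033383.
d = 0.287682 + 0.033383 = 0.321065.

0.32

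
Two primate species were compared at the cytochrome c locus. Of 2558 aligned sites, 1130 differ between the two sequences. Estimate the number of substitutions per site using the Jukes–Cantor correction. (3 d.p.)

0.667

p = 1130/2558 ≈ 0.441751.
d = −(3/4) ln(1 − 4p/3) = −0.75 ln(1 − 0.589001) = −0.75 ln(0.410999)
  = −0.75 × (-0.889164) = 0.666873 substitutions/site.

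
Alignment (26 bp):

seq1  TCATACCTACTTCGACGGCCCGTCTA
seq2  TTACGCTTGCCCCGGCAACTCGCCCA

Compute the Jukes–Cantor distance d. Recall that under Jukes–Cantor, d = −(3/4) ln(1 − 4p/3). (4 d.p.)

0.8240

The sequences differ at 13 of 26 sites, so p = 13/26 = 0.5.
d = −(3/4) ln(1 − 4p/3) = −0.75 ln(1 − 0.666667) = −0.75 ln(0.333333)
  = −0.75 × (-1.098613) = 0.823960 substitutions/site.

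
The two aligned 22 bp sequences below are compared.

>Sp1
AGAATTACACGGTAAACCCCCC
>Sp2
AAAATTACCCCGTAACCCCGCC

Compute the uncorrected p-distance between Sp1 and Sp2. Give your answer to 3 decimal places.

0.227

The sequences differ at 5 of 22 positions (sites 2, 9, 11, 16, 20).
p = 5/22 = 0.227272… ≈ 0.227 (to 3 d.p.).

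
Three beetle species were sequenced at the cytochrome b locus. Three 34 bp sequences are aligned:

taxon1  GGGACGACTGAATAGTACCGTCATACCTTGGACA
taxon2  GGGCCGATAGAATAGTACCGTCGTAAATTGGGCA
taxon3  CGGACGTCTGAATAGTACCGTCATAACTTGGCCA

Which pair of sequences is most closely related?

taxon1 and taxon3

taxon1–taxon2: 7/34 differ, p = 0.206, d = 0.241.
taxon1–taxon3: 4/34 differ, p = 0.118, d = 0.128.
taxon2–taxon3: 8/34 differ, p = 0.235, d = 0.282.
The smallest distance is between taxon1 and taxon3.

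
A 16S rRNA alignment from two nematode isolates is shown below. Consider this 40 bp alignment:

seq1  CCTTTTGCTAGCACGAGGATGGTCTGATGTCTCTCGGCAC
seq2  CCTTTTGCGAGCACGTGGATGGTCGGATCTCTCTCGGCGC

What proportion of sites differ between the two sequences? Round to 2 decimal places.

0.13

The sequences differ at 5 of 40 positions (sites 9, 16, 25, 29, 39).
p = 5/40 = 0.125 ≈ 0.13 (to 2 d.p.).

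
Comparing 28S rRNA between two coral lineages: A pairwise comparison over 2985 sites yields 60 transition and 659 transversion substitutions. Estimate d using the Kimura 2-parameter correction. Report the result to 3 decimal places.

P = 60/2985 ≈ 0.020101 and Q = 659/2985 ≈ 0.220771.
Under the Kimura two-parameter model, d = −½ ln(1 − 2P − Q) − ¼ ln(1 − 2Q).
1 − 2P − Q = 0.739027, giving −½ ln(0.739027) = 0.151210.
1 − 2Q = 0.558458, giving −¼ ln(0.558458) = 0.145644.
d = 0.151210 + 0.145644 = 0.296854.

0.297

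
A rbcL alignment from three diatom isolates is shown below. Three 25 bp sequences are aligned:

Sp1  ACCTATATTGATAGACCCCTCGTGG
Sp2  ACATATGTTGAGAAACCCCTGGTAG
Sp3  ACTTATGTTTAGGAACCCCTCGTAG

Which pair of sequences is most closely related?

Sp1–Sp2: 6/25 differ, p = 0.240, d = 0.289.
Sp1–Sp3: 7/25 differ, p = 0.280, d = 0.351.
Sp2–Sp3: 4/25 differ, p = 0.160, d = 0.180.
The smallest distance is between Sp2 and Sp3.

Sp2 and Sp3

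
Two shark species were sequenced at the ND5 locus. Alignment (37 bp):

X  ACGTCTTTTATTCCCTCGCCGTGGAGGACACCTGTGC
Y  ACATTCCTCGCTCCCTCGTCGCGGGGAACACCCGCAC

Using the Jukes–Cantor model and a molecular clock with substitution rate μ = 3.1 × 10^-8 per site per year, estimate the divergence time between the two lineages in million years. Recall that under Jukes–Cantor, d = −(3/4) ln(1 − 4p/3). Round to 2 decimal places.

8.49

The sequences differ at 14 of 37 sites, so p = 14/37 ≈ 0.378378.
d = −(3/4) ln(1 − 4p/3) = −0.75 ln(1 − 0.504504) = −0.75 ln(0.495496)
  = −0.75 × (-0.702196) = 0.526647 substitutions/site.
Under a molecular clock d = 2μt, so t = d/(2μ) = 0.526647 / (2 × 3.1 × 10^-8) = 8.49 million years.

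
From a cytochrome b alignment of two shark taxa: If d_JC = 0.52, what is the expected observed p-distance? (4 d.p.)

0.3751

p = (3/4)(1 − e^(−4d/3)) = 0.75 × (1 − e^(-0.693333)) = 0.75 × (1 − 0.499907) = 0.375070.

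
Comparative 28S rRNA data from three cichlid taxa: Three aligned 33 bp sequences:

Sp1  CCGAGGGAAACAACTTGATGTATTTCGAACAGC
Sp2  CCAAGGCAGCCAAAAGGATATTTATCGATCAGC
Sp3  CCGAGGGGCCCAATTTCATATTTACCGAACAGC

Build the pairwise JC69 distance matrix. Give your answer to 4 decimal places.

d(Sp1,Sp2) = 0.4408, d(Sp1,Sp3) = 0.3390, d(Sp2,Sp3) = 0.3882

Sp1–Sp2: 11/33 sites differ → p ≈ 0.333333, d = −0.75 ln(1 − 0.444444) = 0.440839 ≈ 0.4408.
Sp1–Sp3: 9/33 sites differ → p ≈ 0.272727, d = −0.75 ln(1 − 0.363636) = 0.338988 ≈ 0.3390.
Sp2–Sp3: 10/33 sites differ → p ≈ 0.30303, d = −0.75 ln(1 − 0.40404) = 0.388186 ≈ 0.3882.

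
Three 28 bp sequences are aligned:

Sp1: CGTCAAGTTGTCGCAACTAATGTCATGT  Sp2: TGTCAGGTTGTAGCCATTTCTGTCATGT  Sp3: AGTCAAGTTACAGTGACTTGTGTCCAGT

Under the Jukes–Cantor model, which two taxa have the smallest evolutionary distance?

Sp1 and Sp2

Sp1–Sp2: 7/28 differ, p = 0.250, d = 0.304.
Sp1–Sp3: 10/28 differ, p = 0.357, d = 0.485.
Sp2–Sp3: 10/28 differ, p = 0.357, d = 0.485.
The smallest distance is between Sp1 and Sp2.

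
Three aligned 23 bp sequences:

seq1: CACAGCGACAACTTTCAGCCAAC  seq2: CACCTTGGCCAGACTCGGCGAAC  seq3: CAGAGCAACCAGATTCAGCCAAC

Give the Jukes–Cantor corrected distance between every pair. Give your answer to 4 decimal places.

seq1–seq2: 10/23 sites differ → p ≈ 0.434783, d = −0.75 ln(1 − 0.579711) = 0.650110 ≈ 0.6501.
seq1–seq3: 5/23 sites differ → p ≈ 0.217391, d = −0.75 ln(1 − 0.289855) = 0.256715 ≈ 0.2567.
seq2–seq3: 9/23 sites differ → p ≈ 0.391304, d = −0.75 ln(1 − 0.521739) = 0.553199 ≈ 0.5532.

d(seq1,seq2) = 0.6501, d(seq1,seq3) = 0.2567, d(seq2,seq3) = 0.5532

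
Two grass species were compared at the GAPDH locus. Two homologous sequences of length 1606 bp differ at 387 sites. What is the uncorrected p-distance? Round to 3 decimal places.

p = 387/1606 = 0.240971… ≈ 0.241 (to 3 d.p.).

0.241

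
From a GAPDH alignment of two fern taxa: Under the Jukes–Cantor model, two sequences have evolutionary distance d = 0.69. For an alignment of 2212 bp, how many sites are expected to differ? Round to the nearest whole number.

998

Invert JC69: p = (3/4)(1 − e^(−4d/3)) = 0.75 × (1 − e^(-0.92)) = 0.75 × (1 − 0.398519) = 0.451111.
Expected differing sites = pL ≈ 0.451111 × 2212 = 997.857532 ≈ 998.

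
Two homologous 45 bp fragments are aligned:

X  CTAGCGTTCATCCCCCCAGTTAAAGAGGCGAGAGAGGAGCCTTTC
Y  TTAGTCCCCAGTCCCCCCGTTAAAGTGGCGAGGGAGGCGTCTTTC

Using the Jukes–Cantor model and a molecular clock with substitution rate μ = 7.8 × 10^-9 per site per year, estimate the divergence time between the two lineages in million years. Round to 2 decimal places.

The sequences differ at 12 of 45 sites, so p = 12/45 ≈ 0.266667.
d = −(3/4) ln(1 − 4p/3) = −0.75 ln(1 − 0.355556) = −0.75 ln(0.644444)
  = −0.75 × (-0.439367) = 0.329525 substitutions/site.
Under a molecular clock d = 2μt, so t = d/(2μ) = 0.329525 / (2 × 7.8 × 10^-9) = 21.12 million years.

21.12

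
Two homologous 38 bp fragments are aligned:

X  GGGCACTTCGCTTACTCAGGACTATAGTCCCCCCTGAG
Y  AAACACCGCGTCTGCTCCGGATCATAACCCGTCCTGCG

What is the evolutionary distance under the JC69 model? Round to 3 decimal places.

The sequences differ at 16 of 38 sites, so p = 16/38 ≈ 0.421053.
d = −(3/4) ln(1 − 4p/3) = −0.75 ln(1 − 0.561404) = −0.75 ln(0.438596)
  = −0.75 × (-0.824177) = 0.618133 substitutions/site.

0.618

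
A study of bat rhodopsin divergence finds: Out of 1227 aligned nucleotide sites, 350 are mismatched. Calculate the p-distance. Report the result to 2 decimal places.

0.29

p = 350/1227 = 0.285248… ≈ 0.29 (to 2 d.p.).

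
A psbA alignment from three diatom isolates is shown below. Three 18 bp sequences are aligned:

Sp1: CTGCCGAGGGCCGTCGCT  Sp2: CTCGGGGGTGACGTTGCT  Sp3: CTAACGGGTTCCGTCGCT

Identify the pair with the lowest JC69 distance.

Sp1 and Sp3

Sp1–Sp2: 7/18 differ, p = 0.389, d = 0.548.
Sp1–Sp3: 5/18 differ, p = 0.278, d = 0.347.
Sp2–Sp3: 6/18 differ, p = 0.333, d = 0.441.
The smallest distance is between Sp1 and Sp3.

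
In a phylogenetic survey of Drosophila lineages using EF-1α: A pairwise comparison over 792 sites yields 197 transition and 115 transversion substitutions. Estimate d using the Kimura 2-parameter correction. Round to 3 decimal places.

P = 197/792 ≈ 0.248737 and Q = 115/792 ≈ 0.145202.
Under the Kimura two-parameter model, d = −½ ln(1 − 2P − Q) − ¼ ln(1 − 2Q).
1 − 2P − Q = 0.357324, giving −½ ln(0.357324) = 0.514556.
1 − 2Q = 0.709596, giving −¼ ln(0.709596) = 0.085765.
d = 0.514556 + 0.085765 = 0.600321.

0.600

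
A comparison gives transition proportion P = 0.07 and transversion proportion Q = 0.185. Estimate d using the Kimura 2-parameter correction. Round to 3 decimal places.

Under the Kimura two-parameter model, d = −½ ln(1 − 2P − Q) − ¼ ln(1 − 2Q).
1 − 2P − Q = 0.675, giving −½ ln(0.675) = 0.196521.
1 − 2Q = 0.63, giving −¼ ln(0.63) = 0.115509.
d = 0.196521 + 0.115509 = 0.312030.

0.312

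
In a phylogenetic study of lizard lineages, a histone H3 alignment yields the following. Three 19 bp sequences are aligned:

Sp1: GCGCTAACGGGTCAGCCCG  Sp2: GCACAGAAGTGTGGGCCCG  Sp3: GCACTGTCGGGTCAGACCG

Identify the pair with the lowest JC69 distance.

Sp1 and Sp3

Sp1–Sp2: 7/19 differ, p = 0.368, d = 0.507.
Sp1–Sp3: 4/19 differ, p = 0.211, d = 0.247.
Sp2–Sp3: 7/19 differ, p = 0.368, d = 0.507.
The smallest distance is between Sp1 and Sp3.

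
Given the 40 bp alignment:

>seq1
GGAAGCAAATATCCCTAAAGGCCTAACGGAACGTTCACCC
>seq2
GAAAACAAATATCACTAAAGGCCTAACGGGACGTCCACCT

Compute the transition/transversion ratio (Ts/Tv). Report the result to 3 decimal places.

Transitions are A↔G and C↔T; transversions are all other mismatches.
Transitions: 5. Transversions: 1.
R = 5/1 = 5.000.

5.000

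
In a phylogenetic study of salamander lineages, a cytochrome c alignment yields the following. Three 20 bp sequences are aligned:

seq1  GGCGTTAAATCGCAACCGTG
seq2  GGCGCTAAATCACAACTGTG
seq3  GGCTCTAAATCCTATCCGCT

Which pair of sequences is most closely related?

seq1 and seq2

seq1–seq2: 3/20 differ, p = 0.150, d = 0.167.
seq1–seq3: 7/20 differ, p = 0.350, d = 0.471.
seq2–seq3: 7/20 differ, p = 0.350, d = 0.471.
The smallest distance is between seq1 and seq2.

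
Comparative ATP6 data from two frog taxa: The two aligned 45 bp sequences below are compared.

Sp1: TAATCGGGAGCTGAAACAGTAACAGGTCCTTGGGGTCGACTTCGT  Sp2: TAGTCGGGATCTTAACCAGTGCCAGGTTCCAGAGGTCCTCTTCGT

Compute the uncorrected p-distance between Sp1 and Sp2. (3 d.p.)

The sequences differ at 12 of 45 positions.
p = 12/45 = 0.266666… ≈ 0.267 (to 3 d.p.).

0.267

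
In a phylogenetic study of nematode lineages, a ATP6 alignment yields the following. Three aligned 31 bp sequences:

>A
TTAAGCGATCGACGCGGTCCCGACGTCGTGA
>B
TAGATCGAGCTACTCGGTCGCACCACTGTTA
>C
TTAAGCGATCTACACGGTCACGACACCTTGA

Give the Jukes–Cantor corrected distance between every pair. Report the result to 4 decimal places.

d(A,B) = 0.6143, d(A,C) = 0.2239, d(B,C) = 0.4806

A–B: 13/31 sites differ → p ≈ 0.419355, d = −0.75 ln(1 − 0.55914) = 0.614271 ≈ 0.6143.
A–C: 6/31 sites differ → p ≈ 0.193548, d = −0.75 ln(1 − 0.258064) = 0.223869 ≈ 0.2239.
B–C: 11/31 sites differ → p ≈ 0.354839, d = −0.75 ln(1 − 0.473119) = 0.480585 ≈ 0.4806.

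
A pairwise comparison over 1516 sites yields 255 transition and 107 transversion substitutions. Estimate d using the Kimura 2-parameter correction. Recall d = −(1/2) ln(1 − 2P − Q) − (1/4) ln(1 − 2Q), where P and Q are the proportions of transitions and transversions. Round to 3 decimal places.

P = 255/1516 ≈ 0.168206 and Q = 107/1516 ≈ 0.07058.
Under the Kimura two-parameter model, d = −½ ln(1 − 2P − Q) − ¼ ln(1 − 2Q).
1 − 2P − Q = 0.593008, giving −½ ln(0.593008) = 0.261274.
1 − 2Q = 0.85884, giving −¼ ln(0.85884) = 0.038043.
d = 0.261274 + 0.038043 = 0.299317.

0.299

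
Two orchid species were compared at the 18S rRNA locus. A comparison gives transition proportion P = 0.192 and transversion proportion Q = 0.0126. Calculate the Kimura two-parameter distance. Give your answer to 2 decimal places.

Under the Kimura two-parameter model, d = −½ ln(1 − 2P − Q) − ¼ ln(1 − 2Q).
1 − 2P − Q = 0.6034, giving −½ ln(0.6034) = 0.252587.
1 − 2Q = 0.9748, giving −¼ ln(0.9748) = 0.006381.
d = 0.252587 + 0.006381 = 0.258968.

0.26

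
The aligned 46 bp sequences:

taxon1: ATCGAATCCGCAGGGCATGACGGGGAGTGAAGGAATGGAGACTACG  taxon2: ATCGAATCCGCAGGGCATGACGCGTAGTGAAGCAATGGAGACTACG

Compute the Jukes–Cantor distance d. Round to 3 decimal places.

The sequences differ at 3 of 46 sites (23, 25, 33), so p = 3/46 ≈ 0.065217.
d = −(3/4) ln(1 − 4p/3) = −0.75 ln(1 − 0.086956) = −0.75 ln(0.913044)
  = −0.75 × (-0.090971) = 0.068228 substitutions/site.

0.068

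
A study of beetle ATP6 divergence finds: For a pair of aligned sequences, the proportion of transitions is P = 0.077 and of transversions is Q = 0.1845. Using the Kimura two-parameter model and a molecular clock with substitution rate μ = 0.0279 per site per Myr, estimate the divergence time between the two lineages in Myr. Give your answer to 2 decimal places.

Under the Kimura two-parameter model, d = −½ ln(1 − 2P − Q) − ¼ ln(1 − 2Q).
1 − 2P − Q = 0.6615, giving −½ ln(0.6615) = 0.206623.
1 − 2Q = 0.631, giving −¼ ln(0.631) = 0.115112.
d = 0.206623 + 0.115112 = 0.321735.
Under a molecular clock d = 2μt, so t = d/(2μ) = 0.321735 / (2 × 0.0279) = 5.77 Myr.

5.77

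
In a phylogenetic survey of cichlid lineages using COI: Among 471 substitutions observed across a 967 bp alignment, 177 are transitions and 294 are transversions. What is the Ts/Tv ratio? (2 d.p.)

0.60

R = 177/294 = 0.602040… ≈ 0.60 (to 2 d.p.).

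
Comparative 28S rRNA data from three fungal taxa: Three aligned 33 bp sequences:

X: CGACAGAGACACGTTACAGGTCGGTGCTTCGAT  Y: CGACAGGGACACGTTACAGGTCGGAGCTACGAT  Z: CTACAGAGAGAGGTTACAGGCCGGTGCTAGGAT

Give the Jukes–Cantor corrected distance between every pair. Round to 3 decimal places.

X–Y: 3/33 sites differ → p ≈ 0.090909, d = −0.75 ln(1 − 0.121212) = 0.096909 ≈ 0.097.
X–Z: 6/33 sites differ → p ≈ 0.181818, d = −0.75 ln(1 − 0.242424) = 0.208224 ≈ 0.208.
Y–Z: 7/33 sites differ → p ≈ 0.212121, d = −0.75 ln(1 − 0.282828) = 0.249330 ≈ 0.249.

d(X,Y) = 0.097, d(X,Z) = 0.208, d(Y,Z) = 0.249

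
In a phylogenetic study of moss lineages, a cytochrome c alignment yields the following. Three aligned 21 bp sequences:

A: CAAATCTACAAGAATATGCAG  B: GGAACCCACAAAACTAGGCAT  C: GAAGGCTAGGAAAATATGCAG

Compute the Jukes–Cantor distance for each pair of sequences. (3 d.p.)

d(A,B) = 0.532, d(A,C) = 0.360, d(B,C) = 0.635

A–B: 8/21 sites differ → p ≈ 0.380952, d = −0.75 ln(1 − 0.507936) = 0.531860 ≈ 0.532.
A–C: 6/21 sites differ → p ≈ 0.285714, d = −0.75 ln(1 − 0.380952) = 0.359679 ≈ 0.360.
B–C: 9/21 sites differ → p ≈ 0.428571, d = −0.75 ln(1 − 0.571428) = 0.635472 ≈ 0.635.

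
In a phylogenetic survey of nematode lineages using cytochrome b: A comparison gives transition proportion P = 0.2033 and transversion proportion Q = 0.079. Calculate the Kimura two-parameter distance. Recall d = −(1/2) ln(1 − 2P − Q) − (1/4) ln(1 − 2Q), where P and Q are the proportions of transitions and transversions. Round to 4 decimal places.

0.3754

Under the Kimura two-parameter model, d = −½ ln(1 − 2P − Q) − ¼ ln(1 − 2Q).
1 − 2P − Q = 0.5144, giving −½ ln(0.5144) = 0.332377.
1 − 2Q = 0.842, giving −¼ ln(0.842) = 0.042994.
d = 0.332377 + 0.042994 = 0.375371.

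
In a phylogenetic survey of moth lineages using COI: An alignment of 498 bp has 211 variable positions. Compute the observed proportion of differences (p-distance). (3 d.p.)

0.424

p = 211/498 = 0.423694… ≈ 0.424 (to 3 d.p.).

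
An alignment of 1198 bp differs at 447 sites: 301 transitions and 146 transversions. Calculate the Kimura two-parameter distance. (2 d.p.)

0.56

P = 301/1198 ≈ 0.251252 and Q = 146/1198 ≈ 0.12187.
Under the Kimura two-parameter model, d = −½ ln(1 − 2P − Q) − ¼ ln(1 − 2Q).
1 − 2P − Q = 0.375626, giving −½ ln(0.375626) = 0.489581.
1 − 2Q = 0.75626, giving −¼ ln(0.75626) = 0.069843.
d = 0.489581 + 0.069843 = 0.559424.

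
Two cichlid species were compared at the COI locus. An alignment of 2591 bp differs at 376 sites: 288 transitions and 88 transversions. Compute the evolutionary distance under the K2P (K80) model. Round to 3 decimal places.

P = 288/2591 ≈ 0.111154 and Q = 88/2591 ≈ 0.033964.
Under the Kimura two-parameter model, d = −½ ln(1 − 2P − Q) − ¼ ln(1 − 2Q).
1 − 2P − Q = 0.743728, giving −½ ln(0.743728) = 0.148040.
1 − 2Q = 0.932072, giving −¼ ln(0.932072) = 0.017586.
d = 0.148040 + 0.017586 = 0.165626.

0.166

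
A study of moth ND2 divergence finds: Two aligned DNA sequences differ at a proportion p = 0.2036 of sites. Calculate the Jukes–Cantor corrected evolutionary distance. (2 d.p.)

0.24

d = −(3/4) ln(1 − 4p/3) = −0.75 ln(1 − 0.271467) = −0.75 ln(0.728533)
  = −0.75 × (-0.316722) = 0.237542 substitutions/site.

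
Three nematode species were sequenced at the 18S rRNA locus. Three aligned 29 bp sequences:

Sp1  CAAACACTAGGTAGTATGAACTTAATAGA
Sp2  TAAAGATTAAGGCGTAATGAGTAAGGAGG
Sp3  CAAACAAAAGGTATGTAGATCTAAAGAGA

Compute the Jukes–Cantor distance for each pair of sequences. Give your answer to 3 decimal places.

d(Sp1,Sp2) = 0.774, d(Sp1,Sp3) = 0.401, d(Sp2,Sp3) = 0.998

Sp1–Sp2: 14/29 sites differ → p ≈ 0.482759, d = −0.75 ln(1 − 0.643679) = 0.773942 ≈ 0.774.
Sp1–Sp3: 9/29 sites differ → p ≈ 0.310345, d = −0.75 ln(1 − 0.413793) = 0.400562 ≈ 0.401.
Sp2–Sp3: 16/29 sites differ → p ≈ 0.551724, d = −0.75 ln(1 − 0.735632) = 0.997810 ≈ 0.998.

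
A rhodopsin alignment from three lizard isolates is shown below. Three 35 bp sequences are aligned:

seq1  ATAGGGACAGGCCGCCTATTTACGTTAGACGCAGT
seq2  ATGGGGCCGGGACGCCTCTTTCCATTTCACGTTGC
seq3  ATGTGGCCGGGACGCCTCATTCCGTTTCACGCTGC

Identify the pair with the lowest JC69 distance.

seq1–seq2: 12/35 differ, p = 0.343, d = 0.458.
seq1–seq3: 12/35 differ, p = 0.343, d = 0.458.
seq2–seq3: 4/35 differ, p = 0.114, d = 0.124.
The smallest distance is between seq2 and seq3.

seq2 and seq3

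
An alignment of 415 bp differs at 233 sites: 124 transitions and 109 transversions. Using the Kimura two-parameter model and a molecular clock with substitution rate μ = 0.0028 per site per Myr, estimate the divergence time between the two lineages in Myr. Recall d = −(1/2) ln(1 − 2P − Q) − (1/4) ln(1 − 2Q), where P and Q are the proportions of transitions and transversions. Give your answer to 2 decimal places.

208.96

P = 124/415 ≈ 0.298795 and Q = 109/415 ≈ 0.262651.
Under the Kimura two-parameter model, d = −½ ln(1 − 2P − Q) − ¼ ln(1 − 2Q).
1 − 2P − Q = 0.139759, giving −½ ln(0.139759) = 0.983918.
1 − 2Q = 0.474698, giving −¼ ln(0.474698) = 0.186269.
d = 0.983918 + 0.186269 = 1.170187.
Under a molecular clock d = 2μt, so t = d/(2μ) = 1.170187 / (2 × 0.0028) = 208.96 Myr.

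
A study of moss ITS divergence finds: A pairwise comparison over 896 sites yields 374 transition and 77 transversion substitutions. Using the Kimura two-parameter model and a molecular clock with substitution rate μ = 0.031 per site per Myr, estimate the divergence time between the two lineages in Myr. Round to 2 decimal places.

P = 374/896 ≈ 0.417411 and Q = 77/896 ≈ 0.085938.
Under the Kimura two-parameter model, d = −½ ln(1 − 2P − Q) − ¼ ln(1 − 2Q).
1 − 2P − Q = 0.07924, giving −½ ln(0.07924) = 1.267637.
1 − 2Q = 0.828124, giving −¼ ln(0.828124) = 0.047148.
d = 1.267637 + 0.047148 = 1.314785.
Under a molecular clock d = 2μt, so t = d/(2μ) = 1.314785 / (2 × 0.031) = 21.21 Myr.

21.21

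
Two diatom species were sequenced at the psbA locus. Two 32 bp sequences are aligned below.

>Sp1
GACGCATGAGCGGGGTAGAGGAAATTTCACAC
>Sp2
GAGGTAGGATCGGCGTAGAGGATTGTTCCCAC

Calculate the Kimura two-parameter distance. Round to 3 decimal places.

0.361

Of 32 sites, 1 differences are transitions and 8 are transversions, so P = 1/32 = 0.03125 and Q = 8/32 = 0.25.
Under the Kimura two-parameter model, d = −½ ln(1 − 2P − Q) − ¼ ln(1 − 2Q).
1 − 2P − Q = 0.6875, giving −½ ln(0.6875) = 0.187347.
1 − 2Q = 0.5, giving −¼ ln(0.5) = 0.173287.
d = 0.187347 + 0.173287 = 0.360634.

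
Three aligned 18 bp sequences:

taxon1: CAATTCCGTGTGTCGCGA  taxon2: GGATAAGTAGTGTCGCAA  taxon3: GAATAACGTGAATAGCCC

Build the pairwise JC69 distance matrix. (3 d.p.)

taxon1–taxon2: 8/18 sites differ → p ≈ 0.444444, d = −0.75 ln(1 − 0.592592) = 0.673455 ≈ 0.673.
taxon1–taxon3: 8/18 sites differ → p ≈ 0.444444, d = −0.75 ln(1 − 0.592592) = 0.673455 ≈ 0.673.
taxon2–taxon3: 9/18 sites differ → p = 0.5, d = −0.75 ln(1 − 0.666667) = 0.823960 ≈ 0.824.

d(taxon1,taxon2) = 0.673, d(taxon1,taxon3) = 0.673, d(taxon2,taxon3) = 0.824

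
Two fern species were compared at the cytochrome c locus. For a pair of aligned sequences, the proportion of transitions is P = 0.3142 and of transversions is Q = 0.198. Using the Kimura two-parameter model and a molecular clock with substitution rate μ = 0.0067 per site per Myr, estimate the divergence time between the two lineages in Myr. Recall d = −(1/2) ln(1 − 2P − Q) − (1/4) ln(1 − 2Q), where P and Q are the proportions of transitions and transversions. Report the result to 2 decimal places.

74.74

Under the Kimura two-parameter model, d = −½ ln(1 − 2P − Q) − ¼ ln(1 − 2Q).
1 − 2P − Q = 0.1736, giving −½ ln(0.1736) = 0.875501.
1 − 2Q = 0.604, giving −¼ ln(0.604) = 0.126045.
d = 0.875501 + 0.126045 = 1.001546.
Under a molecular clock d = 2μt, so t = d/(2μ) = 1.001546 / (2 × 0.0067) = 74.74 Myr.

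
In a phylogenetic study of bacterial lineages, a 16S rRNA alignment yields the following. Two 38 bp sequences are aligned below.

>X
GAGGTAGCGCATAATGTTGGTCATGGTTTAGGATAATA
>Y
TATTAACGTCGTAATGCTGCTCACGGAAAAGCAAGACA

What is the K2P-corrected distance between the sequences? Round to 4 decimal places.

Of 38 sites, 5 differences are transitions and 13 are transversions, so P = 5/38 ≈ 0.131579 and Q = 13/38 ≈ 0.342105.
Under the Kimura two-parameter model, d = −½ ln(1 − 2P − Q) − ¼ ln(1 − 2Q).
1 − 2P − Q = 0.394737, giving −½ ln(0.394737) = 0.464768.
1 − 2Q = 0.31579, giving −¼ ln(0.31579) = 0.288169.
d = 0.464768 + 0.288169 = 0.752937.

0.7529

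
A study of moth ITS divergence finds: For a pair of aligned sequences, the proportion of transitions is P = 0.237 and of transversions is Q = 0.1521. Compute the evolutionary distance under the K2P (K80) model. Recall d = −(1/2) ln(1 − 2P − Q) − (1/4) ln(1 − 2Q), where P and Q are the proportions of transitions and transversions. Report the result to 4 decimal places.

0.5826

Under the Kimura two-parameter model, d = −½ ln(1 − 2P − Q) − ¼ ln(1 − 2Q).
1 − 2P − Q = 0.3739, giving −½ ln(0.3739) = 0.491883.
1 − 2Q = 0.6958, giving −¼ ln(0.6958) = 0.090673.
d = 0.491883 + 0.090673 = 0.582556.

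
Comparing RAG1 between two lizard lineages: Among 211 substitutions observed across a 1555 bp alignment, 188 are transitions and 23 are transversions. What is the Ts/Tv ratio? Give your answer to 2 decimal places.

R = 188/23 = 8.173913… ≈ 8.17 (to 2 d.p.).

8.17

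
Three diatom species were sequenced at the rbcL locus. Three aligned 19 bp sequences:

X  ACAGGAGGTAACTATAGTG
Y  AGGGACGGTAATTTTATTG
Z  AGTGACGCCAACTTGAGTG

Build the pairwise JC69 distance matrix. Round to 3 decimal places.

d(X,Y) = 0.507, d(X,Z) = 0.618, d(Y,Z) = 0.410

X–Y: 7/19 sites differ → p ≈ 0.368421, d = −0.75 ln(1 − 0.491228) = 0.506816 ≈ 0.507.
X–Z: 8/19 sites differ → p ≈ 0.421053, d = −0.75 ln(1 − 0.561404) = 0.618132 ≈ 0.618.
Y–Z: 6/19 sites differ → p ≈ 0.315789, d = −0.75 ln(1 − 0.421052) = 0.409907 ≈ 0.410.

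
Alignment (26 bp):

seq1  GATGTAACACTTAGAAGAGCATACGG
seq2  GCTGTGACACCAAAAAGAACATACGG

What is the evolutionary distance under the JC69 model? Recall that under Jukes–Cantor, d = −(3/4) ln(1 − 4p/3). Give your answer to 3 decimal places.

0.276

The sequences differ at 6 of 26 sites (2, 6, 11, 12, 14, 19), so p = 6/26 ≈ 0.230769.
d = −(3/4) ln(1 − 4p/3) = −0.75 ln(1 − 0.307692) = −0.75 ln(0.692308)
  = −0.75 × (-0.367724) = 0.275793 substitutions/site.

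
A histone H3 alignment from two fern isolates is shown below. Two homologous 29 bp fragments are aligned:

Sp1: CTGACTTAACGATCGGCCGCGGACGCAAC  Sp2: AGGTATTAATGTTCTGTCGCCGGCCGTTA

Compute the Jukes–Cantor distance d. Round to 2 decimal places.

0.88

The sequences differ at 15 of 29 sites, so p = 15/29 ≈ 0.517241.
d = −(3/4) ln(1 − 4p/3) = −0.75 ln(1 − 0.689655) = −0.75 ln(0.310345)
  = −0.75 × (-1.170071) = 0.877553 substitutions/site.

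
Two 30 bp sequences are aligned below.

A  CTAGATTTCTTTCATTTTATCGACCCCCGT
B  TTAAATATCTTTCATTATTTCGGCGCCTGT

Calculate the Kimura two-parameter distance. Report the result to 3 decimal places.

Of 30 sites, 4 differences are transitions and 4 are transversions, so P = 4/30 ≈ 0.133333 and Q = 4/30 ≈ 0.133333.
Under the Kimura two-parameter model, d = −½ ln(1 − 2P − Q) − ¼ ln(1 − 2Q).
1 − 2P − Q = 0.600001, giving −½ ln(0.600001) = 0.255412.
1 − 2Q = 0.733334, giving −¼ ln(0.733334) = 0.077539.
d = 0.255412 + 0.077539 = 0.332951.

0.333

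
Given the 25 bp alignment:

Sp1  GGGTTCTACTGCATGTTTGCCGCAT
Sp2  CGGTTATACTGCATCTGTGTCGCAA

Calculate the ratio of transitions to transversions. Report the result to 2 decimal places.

Transitions are A↔G and C↔T; transversions are all other mismatches.
Transitions: 1. Transversions: 5.
R = 1/5 = 0.20.

0.20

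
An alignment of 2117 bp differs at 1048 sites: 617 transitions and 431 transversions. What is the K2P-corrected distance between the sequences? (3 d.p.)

P = 617/2117 ≈ 0.29145 and Q = 431/2117 ≈ 0.20359.
Under the Kimura two-parameter model, d = −½ ln(1 − 2P − Q) − ¼ ln(1 − 2Q).
1 − 2P − Q = 0.21351, giving −½ ln(0.21351) = 0.772036.
1 − 2Q = 0.59282, giving −¼ ln(0.59282) = 0.130716.
d = 0.772036 + 0.130716 = 0.902752.

0.903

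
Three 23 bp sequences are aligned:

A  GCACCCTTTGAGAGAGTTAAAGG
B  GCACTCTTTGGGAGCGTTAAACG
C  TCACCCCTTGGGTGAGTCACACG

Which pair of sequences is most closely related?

A–B: 4/23 differ, p = 0.174, d = 0.198.
A–C: 7/23 differ, p = 0.304, d = 0.390.
B–C: 7/23 differ, p = 0.304, d = 0.390.
The smallest distance is between A and B.

A and B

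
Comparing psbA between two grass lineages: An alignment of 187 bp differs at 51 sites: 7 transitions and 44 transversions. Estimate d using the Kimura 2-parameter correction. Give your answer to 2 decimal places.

0.34

P = 7/187 ≈ 0.037433 and Q = 44/187 ≈ 0.235294.
Under the Kimura two-parameter model, d = −½ ln(1 − 2P − Q) − ¼ ln(1 − 2Q).
1 − 2P − Q = 0.68984, giving −½ ln(0.68984) = 0.185648.
1 − 2Q = 0.529412, giving −¼ ln(0.529412) = 0.158997.
d = 0.185648 + 0.158997 = 0.344645.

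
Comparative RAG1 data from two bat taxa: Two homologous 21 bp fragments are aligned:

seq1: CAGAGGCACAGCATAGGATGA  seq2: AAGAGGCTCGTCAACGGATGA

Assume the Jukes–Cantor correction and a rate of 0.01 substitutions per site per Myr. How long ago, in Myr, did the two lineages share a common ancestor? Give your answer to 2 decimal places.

17.98

The sequences differ at 6 of 21 sites (1, 8, 10, 11, 14, 15), so p = 6/21 ≈ 0.285714.
d = −(3/4) ln(1 − 4p/3) = −0.75 ln(1 − 0.380952) = −0.75 ln(0.619048)
  = −0.75 × (-0.479572) = 0.359679 substitutions/site.
Under a molecular clock d = 2μt, so t = d/(2μ) = 0.359679 / (2 × 0.01) = 17.98 Myr.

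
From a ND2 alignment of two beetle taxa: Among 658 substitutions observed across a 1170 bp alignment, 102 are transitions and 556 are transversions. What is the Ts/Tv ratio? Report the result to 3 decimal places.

0.183

R = 102/556 = 0.183453… ≈ 0.183 (to 3 d.p.).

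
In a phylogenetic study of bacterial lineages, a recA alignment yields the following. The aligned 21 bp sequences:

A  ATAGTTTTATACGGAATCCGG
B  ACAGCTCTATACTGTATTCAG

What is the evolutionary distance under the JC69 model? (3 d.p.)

0.441

The sequences differ at 7 of 21 sites (2, 5, 7, 13, 15, 18, 20), so p = 7/21 ≈ 0.333333.
d = −(3/4) ln(1 − 4p/3) = −0.75 ln(1 − 0.444444) = −0.75 ln(0.555556)
  = −0.75 × (-0.587786) = 0.440840 substitutions/site.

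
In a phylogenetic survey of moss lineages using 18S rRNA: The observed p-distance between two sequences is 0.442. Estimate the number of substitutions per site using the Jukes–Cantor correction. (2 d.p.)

d = −(3/4) ln(1 − 4p/3) = −0.75 ln(1 − 0.589333) = −0.75 ln(0.410667)
  = −0.75 × (-0.889973) = 0.667480 substitutions/site.

0.67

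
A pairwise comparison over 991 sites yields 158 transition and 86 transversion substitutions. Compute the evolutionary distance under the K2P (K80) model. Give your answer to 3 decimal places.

0.308

P = 158/991 ≈ 0.159435 and Q = 86/991 ≈ 0.086781.
Under the Kimura two-parameter model, d = −½ ln(1 − 2P − Q) − ¼ ln(1 − 2Q).
1 − 2P − Q = 0.594349, giving −½ ln(0.594349) = 0.260144.
1 − 2Q = 0.826438, giving −¼ ln(0.826438) = 0.047658.
d = 0.260144 + 0.047658 = 0.307802.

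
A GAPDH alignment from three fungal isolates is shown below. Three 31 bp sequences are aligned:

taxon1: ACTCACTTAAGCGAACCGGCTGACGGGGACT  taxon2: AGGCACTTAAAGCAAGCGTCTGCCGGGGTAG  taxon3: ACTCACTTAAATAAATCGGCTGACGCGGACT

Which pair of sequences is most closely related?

taxon1 and taxon3

taxon1–taxon2: 11/31 differ, p = 0.355, d = 0.481.
taxon1–taxon3: 5/31 differ, p = 0.161, d = 0.182.
taxon2–taxon3: 11/31 differ, p = 0.355, d = 0.481.
The smallest distance is between taxon1 and taxon3.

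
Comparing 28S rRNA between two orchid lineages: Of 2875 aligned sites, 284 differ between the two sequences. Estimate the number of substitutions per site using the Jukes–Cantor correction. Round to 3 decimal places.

0.106

p = 284/2875 ≈ 0.098783.
d = −(3/4) ln(1 − 4p/3) = −0.75 ln(1 − 0.131711) = −0.75 ln(0.868289)
  = −0.75 × (-0.141231) = 0.105923 substitutions/site.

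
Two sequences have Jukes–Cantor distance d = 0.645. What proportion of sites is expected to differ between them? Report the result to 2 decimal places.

0.43

p = (3/4)(1 − e^(−4d/3)) = 0.75 × (1 − e^(-0.86)) = 0.75 × (1 − 0.423162) = 0.432629.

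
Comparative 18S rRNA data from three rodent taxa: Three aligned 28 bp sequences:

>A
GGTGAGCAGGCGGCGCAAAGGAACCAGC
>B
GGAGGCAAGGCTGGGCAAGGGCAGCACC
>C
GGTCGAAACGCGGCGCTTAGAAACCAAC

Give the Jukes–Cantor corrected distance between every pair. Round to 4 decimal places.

A–B: 10/28 sites differ → p ≈ 0.357143, d = −0.75 ln(1 − 0.476191) = 0.484971 ≈ 0.4850.
A–C: 9/28 sites differ → p ≈ 0.321429, d = −0.75 ln(1 − 0.428572) = 0.419713 ≈ 0.4197.
B–C: 13/28 sites differ → p ≈ 0.464286, d = −0.75 ln(1 − 0.619048) = 0.723811 ≈ 0.7238.

d(A,B) = 0.4850, d(A,C) = 0.4197, d(B,C) = 0.7238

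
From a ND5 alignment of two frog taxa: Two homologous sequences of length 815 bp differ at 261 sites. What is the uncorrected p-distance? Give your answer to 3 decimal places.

p = 261/815 = 0.320245… ≈ 0.320 (to 3 d.p.).

0.320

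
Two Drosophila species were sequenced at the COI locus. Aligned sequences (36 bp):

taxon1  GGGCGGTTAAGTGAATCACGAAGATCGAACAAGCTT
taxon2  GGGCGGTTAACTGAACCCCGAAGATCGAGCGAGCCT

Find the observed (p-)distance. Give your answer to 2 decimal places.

0.17

The sequences differ at 6 of 36 positions (sites 11, 16, 18, 29, 31, 35).
p = 6/36 = 0.166666… ≈ 0.17 (to 2 d.p.).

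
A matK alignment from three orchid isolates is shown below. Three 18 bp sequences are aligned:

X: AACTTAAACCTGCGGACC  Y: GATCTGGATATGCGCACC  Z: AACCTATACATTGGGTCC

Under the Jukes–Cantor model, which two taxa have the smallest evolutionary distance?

X and Z

X–Y: 8/18 differ, p = 0.444, d = 0.673.
X–Z: 6/18 differ, p = 0.333, d = 0.441.
Y–Z: 9/18 differ, p = 0.500, d = 0.824.
The smallest distance is between X and Z.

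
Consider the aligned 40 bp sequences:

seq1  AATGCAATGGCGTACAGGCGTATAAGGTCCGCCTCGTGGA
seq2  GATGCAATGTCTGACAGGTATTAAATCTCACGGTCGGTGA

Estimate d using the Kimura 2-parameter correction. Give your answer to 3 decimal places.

Of 40 sites, 3 differences are transitions and 13 are transversions, so P = 3/40 = 0.075 and Q = 13/40 = 0.325.
Under the Kimura two-parameter model, d = −½ ln(1 − 2P − Q) − ¼ ln(1 − 2Q).
1 − 2P − Q = 0.525, giving −½ ln(0.525) = 0.322179.
1 − 2Q = 0.35, giving −¼ ln(0.35) = 0.262456.
d = 0.322179 + 0.262456 = 0.584635.

0.585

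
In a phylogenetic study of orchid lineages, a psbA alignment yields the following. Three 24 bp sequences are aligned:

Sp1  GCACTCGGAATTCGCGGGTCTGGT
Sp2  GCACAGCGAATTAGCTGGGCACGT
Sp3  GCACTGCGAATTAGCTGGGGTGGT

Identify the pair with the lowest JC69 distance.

Sp1–Sp2: 8/24 differ, p = 0.333, d = 0.441.
Sp1–Sp3: 6/24 differ, p = 0.250, d = 0.304.
Sp2–Sp3: 4/24 differ, p = 0.167, d = 0.188.
The smallest distance is between Sp2 and Sp3.

Sp2 and Sp3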